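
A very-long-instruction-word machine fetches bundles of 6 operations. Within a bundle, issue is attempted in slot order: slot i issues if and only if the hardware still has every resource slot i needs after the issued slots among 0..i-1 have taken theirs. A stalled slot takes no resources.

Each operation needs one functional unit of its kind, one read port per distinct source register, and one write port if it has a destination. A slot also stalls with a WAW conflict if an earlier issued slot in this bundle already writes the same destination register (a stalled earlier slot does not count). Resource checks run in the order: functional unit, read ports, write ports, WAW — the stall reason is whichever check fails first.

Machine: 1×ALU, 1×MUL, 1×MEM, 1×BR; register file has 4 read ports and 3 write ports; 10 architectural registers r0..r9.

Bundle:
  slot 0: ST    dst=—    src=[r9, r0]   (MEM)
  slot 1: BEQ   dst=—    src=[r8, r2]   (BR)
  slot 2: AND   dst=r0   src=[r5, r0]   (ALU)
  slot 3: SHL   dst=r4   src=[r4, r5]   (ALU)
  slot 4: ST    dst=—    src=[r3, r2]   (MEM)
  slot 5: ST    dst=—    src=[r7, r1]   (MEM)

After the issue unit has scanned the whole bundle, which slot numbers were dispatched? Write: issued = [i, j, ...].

issued = [0, 1]

slot 0 (MEM): ISSUE — free A1,Mu1,Ld0,B1 rp2 wp3
slot 1 (BR): ISSUE — free A1,Mu1,Ld0,B0 rp0 wp3
slot 2 (ALU): stall RD_PORT — free A1,Mu1,Ld0,B0 rp0 wp3
slot 3 (ALU): stall RD_PORT — free A1,Mu1,Ld0,B0 rp0 wp3
slot 4 (MEM): stall FU — free A1,Mu1,Ld0,B0 rp0 wp3
slot 5 (MEM): stall FU — free A1,Mu1,Ld0,B0 rp0 wp3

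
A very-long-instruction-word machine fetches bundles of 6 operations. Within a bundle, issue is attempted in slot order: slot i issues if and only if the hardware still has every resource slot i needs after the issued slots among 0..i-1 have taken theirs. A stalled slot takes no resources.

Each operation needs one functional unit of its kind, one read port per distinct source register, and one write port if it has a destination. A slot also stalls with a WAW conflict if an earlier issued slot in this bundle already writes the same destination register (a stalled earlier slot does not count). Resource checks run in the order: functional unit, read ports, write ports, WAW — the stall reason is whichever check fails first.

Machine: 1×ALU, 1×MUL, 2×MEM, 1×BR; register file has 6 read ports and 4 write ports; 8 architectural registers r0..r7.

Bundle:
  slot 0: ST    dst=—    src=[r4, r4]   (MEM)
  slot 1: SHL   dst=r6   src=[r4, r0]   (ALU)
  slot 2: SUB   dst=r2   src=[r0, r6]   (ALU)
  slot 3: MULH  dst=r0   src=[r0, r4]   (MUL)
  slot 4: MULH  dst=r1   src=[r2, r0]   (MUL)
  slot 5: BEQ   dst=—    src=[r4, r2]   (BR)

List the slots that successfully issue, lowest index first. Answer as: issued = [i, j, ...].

issued = [0, 1, 3]

slot 0 (MEM): ISSUE — free A1,Mu1,Ld1,B1 rp5 wp4
slot 1 (ALU): ISSUE — free A0,Mu1,Ld1,B1 rp3 wp3
slot 2 (ALU): stall FU — free A0,Mu1,Ld1,B1 rp3 wp3
slot 3 (MUL): ISSUE — free A0,Mu0,Ld1,B1 rp1 wp2
slot 4 (MUL): stall FU — free A0,Mu0,Ld1,B1 rp1 wp2
slot 5 (BR): stall RD_PORT — free A0,Mu0,Ld1,B1 rp1 wp2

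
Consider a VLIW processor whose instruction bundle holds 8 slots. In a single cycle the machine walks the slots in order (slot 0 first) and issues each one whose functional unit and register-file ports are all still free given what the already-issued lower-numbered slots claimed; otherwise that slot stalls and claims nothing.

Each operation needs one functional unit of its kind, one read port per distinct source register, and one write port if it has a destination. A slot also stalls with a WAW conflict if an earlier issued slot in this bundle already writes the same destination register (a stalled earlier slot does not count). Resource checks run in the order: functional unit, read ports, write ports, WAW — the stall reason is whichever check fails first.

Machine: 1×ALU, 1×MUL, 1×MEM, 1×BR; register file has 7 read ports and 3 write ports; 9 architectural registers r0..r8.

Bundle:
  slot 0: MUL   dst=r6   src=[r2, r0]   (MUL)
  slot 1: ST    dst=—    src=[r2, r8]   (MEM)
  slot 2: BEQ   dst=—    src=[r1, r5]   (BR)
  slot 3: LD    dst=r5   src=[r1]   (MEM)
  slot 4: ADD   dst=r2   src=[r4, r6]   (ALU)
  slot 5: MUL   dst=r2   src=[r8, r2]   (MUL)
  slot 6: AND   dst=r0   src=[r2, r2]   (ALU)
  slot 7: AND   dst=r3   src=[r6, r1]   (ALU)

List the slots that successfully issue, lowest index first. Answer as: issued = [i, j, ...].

(0) want 1×MUL +2rd +1wr — yes → AL1|MU0|ME1|BR1|rd5|wr2
(1) want 1×MEM +2rd +0wr — yes → AL1|MU0|ME0|BR1|rd3|wr2
(2) want 1×BR +2rd +0wr — yes → AL1|MU0|ME0|BR0|rd1|wr2
(3) want 1×MEM +1rd +1wr — FU → AL1|MU0|ME0|BR0|rd1|wr2
(4) want 1×ALU +2rd +1wr — RD_PORT → AL1|MU0|ME0|BR0|rd1|wr2
(5) want 1×MUL +2rd +1wr — FU → AL1|MU0|ME0|BR0|rd1|wr2
(6) want 1×ALU +1rd +1wr — yes → AL0|MU0|ME0|BR0|rd0|wr1
(7) want 1×ALU +2rd +1wr — FU → AL0|MU0|ME0|BR0|rd0|wr1

issued = [0, 1, 2, 6]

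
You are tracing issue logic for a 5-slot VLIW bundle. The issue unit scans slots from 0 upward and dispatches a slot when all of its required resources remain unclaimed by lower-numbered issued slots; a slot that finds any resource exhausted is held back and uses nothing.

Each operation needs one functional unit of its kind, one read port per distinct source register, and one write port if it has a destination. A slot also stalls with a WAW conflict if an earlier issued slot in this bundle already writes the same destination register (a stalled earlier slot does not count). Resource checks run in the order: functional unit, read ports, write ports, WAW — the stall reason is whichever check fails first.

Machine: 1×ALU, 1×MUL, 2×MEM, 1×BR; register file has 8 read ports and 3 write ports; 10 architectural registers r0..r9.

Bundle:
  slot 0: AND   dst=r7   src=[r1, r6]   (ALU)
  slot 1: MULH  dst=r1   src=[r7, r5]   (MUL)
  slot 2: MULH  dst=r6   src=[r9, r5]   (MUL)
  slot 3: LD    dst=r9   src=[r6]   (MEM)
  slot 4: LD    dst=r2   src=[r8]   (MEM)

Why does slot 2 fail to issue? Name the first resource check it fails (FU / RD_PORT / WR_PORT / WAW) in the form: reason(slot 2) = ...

reason(slot 2) = FU

  0. ALU→r7 ⇒ go  {0A/1Mu/2Ld/1B | 6r 2w}
  1. MUL→r1 ⇒ go  {0A/0Mu/2Ld/1B | 4r 1w}
  2. MUL→r6 ⇒ no(FU)  {0A/0Mu/2Ld/1B | 4r 1w}
  3. MEM→r9 ⇒ go  {0A/0Mu/1Ld/1B | 3r 0w}
  4. MEM→r2 ⇒ no(WR_PORT)  {0A/0Mu/1Ld/1B | 3r 0w}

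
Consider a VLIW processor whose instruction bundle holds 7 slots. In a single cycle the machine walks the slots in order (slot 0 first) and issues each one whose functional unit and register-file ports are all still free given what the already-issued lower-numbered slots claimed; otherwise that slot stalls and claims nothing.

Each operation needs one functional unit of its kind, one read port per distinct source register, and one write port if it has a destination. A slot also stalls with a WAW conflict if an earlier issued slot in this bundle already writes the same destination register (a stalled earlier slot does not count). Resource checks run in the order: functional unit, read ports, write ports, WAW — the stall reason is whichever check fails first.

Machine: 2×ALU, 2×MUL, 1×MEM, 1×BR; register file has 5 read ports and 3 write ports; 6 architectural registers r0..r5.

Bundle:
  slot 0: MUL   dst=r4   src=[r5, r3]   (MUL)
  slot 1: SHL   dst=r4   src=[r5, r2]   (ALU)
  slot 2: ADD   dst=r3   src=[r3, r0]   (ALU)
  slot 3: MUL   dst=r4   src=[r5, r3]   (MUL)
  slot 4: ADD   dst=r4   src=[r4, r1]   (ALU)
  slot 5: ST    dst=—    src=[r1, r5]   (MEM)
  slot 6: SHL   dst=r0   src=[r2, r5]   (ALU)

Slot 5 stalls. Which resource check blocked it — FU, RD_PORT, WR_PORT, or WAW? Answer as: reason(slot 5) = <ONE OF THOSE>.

reason(slot 5) = RD_PORT

(0) want 1×MUL +2rd +1wr — yes → AL2|MU1|ME1|BR1|rd3|wr2
(1) want 1×ALU +2rd +1wr — WAW → AL2|MU1|ME1|BR1|rd3|wr2
(2) want 1×ALU +2rd +1wr — yes → AL1|MU1|ME1|BR1|rd1|wr1
(3) want 1×MUL +2rd +1wr — RD_PORT → AL1|MU1|ME1|BR1|rd1|wr1
(4) want 1×ALU +2rd +1wr — RD_PORT → AL1|MU1|ME1|BR1|rd1|wr1
(5) want 1×MEM +2rd +0wr — RD_PORT → AL1|MU1|ME1|BR1|rd1|wr1
(6) want 1×ALU +2rd +1wr — RD_PORT → AL1|MU1|ME1|BR1|rd1|wr1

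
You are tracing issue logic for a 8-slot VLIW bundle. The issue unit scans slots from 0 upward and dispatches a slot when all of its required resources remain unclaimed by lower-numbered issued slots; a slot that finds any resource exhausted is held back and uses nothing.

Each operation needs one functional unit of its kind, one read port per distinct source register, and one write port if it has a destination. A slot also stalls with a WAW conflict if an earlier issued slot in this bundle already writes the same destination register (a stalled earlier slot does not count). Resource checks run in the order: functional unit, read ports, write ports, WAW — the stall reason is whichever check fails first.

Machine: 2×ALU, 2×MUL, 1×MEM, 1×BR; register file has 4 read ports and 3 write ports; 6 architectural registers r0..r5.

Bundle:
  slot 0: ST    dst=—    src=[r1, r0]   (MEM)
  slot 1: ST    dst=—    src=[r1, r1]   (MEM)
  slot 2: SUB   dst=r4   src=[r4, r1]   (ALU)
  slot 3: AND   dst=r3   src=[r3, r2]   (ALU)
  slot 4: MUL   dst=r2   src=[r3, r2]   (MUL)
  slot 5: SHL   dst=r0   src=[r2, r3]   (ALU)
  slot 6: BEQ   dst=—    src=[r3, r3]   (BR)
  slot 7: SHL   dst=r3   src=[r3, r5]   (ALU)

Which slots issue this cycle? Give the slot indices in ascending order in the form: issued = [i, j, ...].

issued = [0, 2]

[0] MEM needs rd=2 wr=0: ok; after: ALU=2 MUL=2 MEM=0 BR=1, R=2, W=3
[1] MEM needs rd=1 wr=0: FU; after: ALU=2 MUL=2 MEM=0 BR=1, R=2, W=3
[2] ALU needs rd=2 wr=1: ok; after: ALU=1 MUL=2 MEM=0 BR=1, R=0, W=2
[3] ALU needs rd=2 wr=1: RD_PORT; after: ALU=1 MUL=2 MEM=0 BR=1, R=0, W=2
[4] MUL needs rd=2 wr=1: RD_PORT; after: ALU=1 MUL=2 MEM=0 BR=1, R=0, W=2
[5] ALU needs rd=2 wr=1: RD_PORT; after: ALU=1 MUL=2 MEM=0 BR=1, R=0, W=2
[6] BR needs rd=1 wr=0: RD_PORT; after: ALU=1 MUL=2 MEM=0 BR=1, R=0, W=2
[7] ALU needs rd=2 wr=1: RD_PORT; after: ALU=1 MUL=2 MEM=0 BR=1, R=0, W=2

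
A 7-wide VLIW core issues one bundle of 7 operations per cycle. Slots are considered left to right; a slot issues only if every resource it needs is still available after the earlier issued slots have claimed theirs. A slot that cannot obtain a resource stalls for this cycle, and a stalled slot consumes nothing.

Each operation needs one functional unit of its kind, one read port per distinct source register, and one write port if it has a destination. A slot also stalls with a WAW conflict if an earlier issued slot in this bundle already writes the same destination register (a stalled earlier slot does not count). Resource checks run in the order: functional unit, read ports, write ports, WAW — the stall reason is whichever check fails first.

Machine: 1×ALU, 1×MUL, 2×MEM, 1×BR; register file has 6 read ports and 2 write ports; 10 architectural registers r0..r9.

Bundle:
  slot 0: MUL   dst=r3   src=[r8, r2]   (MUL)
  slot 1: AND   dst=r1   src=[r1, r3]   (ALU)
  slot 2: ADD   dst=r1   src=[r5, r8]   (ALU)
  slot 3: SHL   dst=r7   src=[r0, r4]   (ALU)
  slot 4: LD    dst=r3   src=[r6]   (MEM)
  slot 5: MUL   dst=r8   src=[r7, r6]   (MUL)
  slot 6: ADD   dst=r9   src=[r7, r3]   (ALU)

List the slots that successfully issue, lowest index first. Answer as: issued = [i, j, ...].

issued = [0, 1]

slot 0 (MUL): ISSUE — free A1,Mu0,Ld2,B1 rp4 wp1
slot 1 (ALU): ISSUE — free A0,Mu0,Ld2,B1 rp2 wp0
slot 2 (ALU): stall FU — free A0,Mu0,Ld2,B1 rp2 wp0
slot 3 (ALU): stall FU — free A0,Mu0,Ld2,B1 rp2 wp0
slot 4 (MEM): stall WR_PORT — free A0,Mu0,Ld2,B1 rp2 wp0
slot 5 (MUL): stall FU — free A0,Mu0,Ld2,B1 rp2 wp0
slot 6 (ALU): stall FU — free A0,Mu0,Ld2,B1 rp2 wp0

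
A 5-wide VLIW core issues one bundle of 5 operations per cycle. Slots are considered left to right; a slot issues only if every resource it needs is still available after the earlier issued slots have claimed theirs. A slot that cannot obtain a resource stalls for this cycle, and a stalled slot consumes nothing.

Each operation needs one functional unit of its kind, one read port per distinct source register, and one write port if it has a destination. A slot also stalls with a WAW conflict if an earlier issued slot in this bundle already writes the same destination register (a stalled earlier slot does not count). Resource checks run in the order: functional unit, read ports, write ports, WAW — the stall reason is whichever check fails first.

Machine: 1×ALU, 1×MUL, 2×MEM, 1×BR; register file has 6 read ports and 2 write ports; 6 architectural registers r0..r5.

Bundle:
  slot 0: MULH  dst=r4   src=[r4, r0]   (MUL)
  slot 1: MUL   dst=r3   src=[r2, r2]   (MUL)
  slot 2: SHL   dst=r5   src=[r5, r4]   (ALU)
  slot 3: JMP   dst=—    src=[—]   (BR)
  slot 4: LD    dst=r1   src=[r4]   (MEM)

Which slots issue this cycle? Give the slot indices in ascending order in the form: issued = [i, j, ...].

issued = [0, 2, 3]

  0. MUL→r4 ⇒ go  {1A/0Mu/2Ld/1B | 4r 1w}
  1. MUL→r3 ⇒ no(FU)  {1A/0Mu/2Ld/1B | 4r 1w}
  2. ALU→r5 ⇒ go  {0A/0Mu/2Ld/1B | 2r 0w}
  3. BR ⇒ go  {0A/0Mu/2Ld/0B | 2r 0w}
  4. MEM→r1 ⇒ no(WR_PORT)  {0A/0Mu/2Ld/0B | 2r 0w}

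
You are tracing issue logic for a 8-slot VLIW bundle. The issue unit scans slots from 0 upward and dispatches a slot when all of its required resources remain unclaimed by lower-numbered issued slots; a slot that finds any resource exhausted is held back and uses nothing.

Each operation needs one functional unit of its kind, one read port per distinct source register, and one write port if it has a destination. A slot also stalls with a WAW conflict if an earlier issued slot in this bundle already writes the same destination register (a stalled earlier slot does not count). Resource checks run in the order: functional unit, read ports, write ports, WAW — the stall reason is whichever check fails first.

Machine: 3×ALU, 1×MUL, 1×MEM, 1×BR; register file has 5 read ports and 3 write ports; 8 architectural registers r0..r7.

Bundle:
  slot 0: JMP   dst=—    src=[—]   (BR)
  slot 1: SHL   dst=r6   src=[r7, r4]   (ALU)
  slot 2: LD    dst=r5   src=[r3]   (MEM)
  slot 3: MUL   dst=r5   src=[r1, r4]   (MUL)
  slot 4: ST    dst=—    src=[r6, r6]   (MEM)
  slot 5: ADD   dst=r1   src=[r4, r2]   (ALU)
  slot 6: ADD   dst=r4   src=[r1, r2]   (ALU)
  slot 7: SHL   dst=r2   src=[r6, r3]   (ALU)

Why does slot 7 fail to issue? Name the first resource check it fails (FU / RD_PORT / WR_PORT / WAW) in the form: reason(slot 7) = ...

reason(slot 7) = RD_PORT

slot 0 (BR): ISSUE — free A3,Mu1,Ld1,B0 rp5 wp3
slot 1 (ALU): ISSUE — free A2,Mu1,Ld1,B0 rp3 wp2
slot 2 (MEM): ISSUE — free A2,Mu1,Ld0,B0 rp2 wp1
slot 3 (MUL): stall WAW — free A2,Mu1,Ld0,B0 rp2 wp1
slot 4 (MEM): stall FU — free A2,Mu1,Ld0,B0 rp2 wp1
slot 5 (ALU): ISSUE — free A1,Mu1,Ld0,B0 rp0 wp0
slot 6 (ALU): stall RD_PORT — free A1,Mu1,Ld0,B0 rp0 wp0
slot 7 (ALU): stall RD_PORT — free A1,Mu1,Ld0,B0 rp0 wp0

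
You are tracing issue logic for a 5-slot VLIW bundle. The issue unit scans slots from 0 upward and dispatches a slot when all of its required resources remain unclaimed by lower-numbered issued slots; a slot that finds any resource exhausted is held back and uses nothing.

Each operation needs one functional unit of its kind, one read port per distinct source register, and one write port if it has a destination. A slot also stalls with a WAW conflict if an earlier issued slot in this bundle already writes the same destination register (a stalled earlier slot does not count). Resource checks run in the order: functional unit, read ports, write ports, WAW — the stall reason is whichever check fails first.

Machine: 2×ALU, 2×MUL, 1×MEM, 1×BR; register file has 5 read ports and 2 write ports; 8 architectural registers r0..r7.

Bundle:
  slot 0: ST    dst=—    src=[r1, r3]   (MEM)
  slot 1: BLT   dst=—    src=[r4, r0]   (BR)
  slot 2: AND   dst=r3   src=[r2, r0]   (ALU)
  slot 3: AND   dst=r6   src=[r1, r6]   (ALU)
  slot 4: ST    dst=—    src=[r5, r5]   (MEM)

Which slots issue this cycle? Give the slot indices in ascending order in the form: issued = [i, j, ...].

  0. MEM ⇒ go  {2A/2Mu/0Ld/1B | 3r 2w}
  1. BR ⇒ go  {2A/2Mu/0Ld/0B | 1r 2w}
  2. ALU→r3 ⇒ no(RD_PORT)  {2A/2Mu/0Ld/0B | 1r 2w}
  3. ALU→r6 ⇒ no(RD_PORT)  {2A/2Mu/0Ld/0B | 1r 2w}
  4. MEM ⇒ no(FU)  {2A/2Mu/0Ld/0B | 1r 2w}

issued = [0, 1]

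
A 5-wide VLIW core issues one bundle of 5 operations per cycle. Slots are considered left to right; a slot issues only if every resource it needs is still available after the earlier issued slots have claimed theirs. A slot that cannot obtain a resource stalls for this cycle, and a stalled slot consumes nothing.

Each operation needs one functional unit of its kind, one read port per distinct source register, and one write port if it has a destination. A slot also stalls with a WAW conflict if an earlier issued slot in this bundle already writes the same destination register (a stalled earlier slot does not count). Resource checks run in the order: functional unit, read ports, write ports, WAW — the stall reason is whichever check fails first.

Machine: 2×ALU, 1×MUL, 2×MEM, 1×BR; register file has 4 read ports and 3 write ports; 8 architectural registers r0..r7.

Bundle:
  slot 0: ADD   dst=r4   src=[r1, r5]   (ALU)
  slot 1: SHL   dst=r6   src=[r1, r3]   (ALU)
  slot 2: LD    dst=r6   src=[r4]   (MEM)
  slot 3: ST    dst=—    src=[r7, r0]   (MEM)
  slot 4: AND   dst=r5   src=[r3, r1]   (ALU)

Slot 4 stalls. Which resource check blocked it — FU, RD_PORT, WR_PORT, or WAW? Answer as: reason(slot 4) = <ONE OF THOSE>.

#0 ALU src=r1,r5 dispatched  <A:1 Mu:1 Ld:2 B:1 rd:2 wr:2>
#1 ALU src=r1,r3 dispatched  <A:0 Mu:1 Ld:2 B:1 rd:0 wr:1>
#2 MEM src=r4 held:RD_PORT  <A:0 Mu:1 Ld:2 B:1 rd:0 wr:1>
#3 MEM src=r7,r0 held:RD_PORT  <A:0 Mu:1 Ld:2 B:1 rd:0 wr:1>
#4 ALU src=r3,r1 held:FU  <A:0 Mu:1 Ld:2 B:1 rd:0 wr:1>

reason(slot 4) = FU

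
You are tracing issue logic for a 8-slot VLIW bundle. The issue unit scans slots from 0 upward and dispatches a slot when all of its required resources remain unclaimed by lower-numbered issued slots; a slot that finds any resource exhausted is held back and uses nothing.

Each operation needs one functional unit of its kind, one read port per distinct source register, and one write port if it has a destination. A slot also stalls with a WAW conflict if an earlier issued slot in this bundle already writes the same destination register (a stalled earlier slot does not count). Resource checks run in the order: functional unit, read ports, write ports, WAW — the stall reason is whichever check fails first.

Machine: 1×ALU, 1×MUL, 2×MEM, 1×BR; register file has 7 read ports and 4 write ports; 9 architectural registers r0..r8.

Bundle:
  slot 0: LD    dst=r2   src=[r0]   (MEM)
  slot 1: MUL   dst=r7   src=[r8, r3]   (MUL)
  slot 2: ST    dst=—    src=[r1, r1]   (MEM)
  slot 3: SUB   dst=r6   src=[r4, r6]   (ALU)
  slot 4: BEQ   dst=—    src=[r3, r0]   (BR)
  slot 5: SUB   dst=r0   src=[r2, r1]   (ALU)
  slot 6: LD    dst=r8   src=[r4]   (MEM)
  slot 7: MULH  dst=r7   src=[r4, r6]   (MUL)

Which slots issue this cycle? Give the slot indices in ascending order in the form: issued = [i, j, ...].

issued = [0, 1, 2, 3]

[0] MEM needs rd=1 wr=1: ok; after: ALU=1 MUL=1 MEM=1 BR=1, R=6, W=3
[1] MUL needs rd=2 wr=1: ok; after: ALU=1 MUL=0 MEM=1 BR=1, R=4, W=2
[2] MEM needs rd=1 wr=0: ok; after: ALU=1 MUL=0 MEM=0 BR=1, R=3, W=2
[3] ALU needs rd=2 wr=1: ok; after: ALU=0 MUL=0 MEM=0 BR=1, R=1, W=1
[4] BR needs rd=2 wr=0: RD_PORT; after: ALU=0 MUL=0 MEM=0 BR=1, R=1, W=1
[5] ALU needs rd=2 wr=1: FU; after: ALU=0 MUL=0 MEM=0 BR=1, R=1, W=1
[6] MEM needs rd=1 wr=1: FU; after: ALU=0 MUL=0 MEM=0 BR=1, R=1, W=1
[7] MUL needs rd=2 wr=1: FU; after: ALU=0 MUL=0 MEM=0 BR=1, R=1, W=1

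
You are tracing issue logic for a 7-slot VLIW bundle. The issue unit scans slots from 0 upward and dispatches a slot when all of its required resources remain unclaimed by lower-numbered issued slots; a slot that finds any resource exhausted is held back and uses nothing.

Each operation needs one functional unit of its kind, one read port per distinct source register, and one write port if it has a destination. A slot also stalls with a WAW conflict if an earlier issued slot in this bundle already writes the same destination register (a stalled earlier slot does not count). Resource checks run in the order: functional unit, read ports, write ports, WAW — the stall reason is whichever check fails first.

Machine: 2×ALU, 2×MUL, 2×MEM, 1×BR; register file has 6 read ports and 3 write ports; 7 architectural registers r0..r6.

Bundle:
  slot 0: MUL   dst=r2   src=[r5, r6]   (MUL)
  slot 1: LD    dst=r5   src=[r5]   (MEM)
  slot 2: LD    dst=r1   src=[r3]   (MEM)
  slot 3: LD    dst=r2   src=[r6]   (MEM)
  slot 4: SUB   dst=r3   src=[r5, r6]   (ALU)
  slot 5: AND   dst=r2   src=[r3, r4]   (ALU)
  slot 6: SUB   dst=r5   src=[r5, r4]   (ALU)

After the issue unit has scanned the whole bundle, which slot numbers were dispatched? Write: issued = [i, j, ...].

#0 MUL src=r5,r6 dispatched  <A:2 Mu:1 Ld:2 B:1 rd:4 wr:2>
#1 MEM src=r5 dispatched  <A:2 Mu:1 Ld:1 B:1 rd:3 wr:1>
#2 MEM src=r3 dispatched  <A:2 Mu:1 Ld:0 B:1 rd:2 wr:0>
#3 MEM src=r6 held:FU  <A:2 Mu:1 Ld:0 B:1 rd:2 wr:0>
#4 ALU src=r5,r6 held:WR_PORT  <A:2 Mu:1 Ld:0 B:1 rd:2 wr:0>
#5 ALU src=r3,r4 held:WR_PORT  <A:2 Mu:1 Ld:0 B:1 rd:2 wr:0>
#6 ALU src=r5,r4 held:WR_PORT  <A:2 Mu:1 Ld:0 B:1 rd:2 wr:0>

issued = [0, 1, 2]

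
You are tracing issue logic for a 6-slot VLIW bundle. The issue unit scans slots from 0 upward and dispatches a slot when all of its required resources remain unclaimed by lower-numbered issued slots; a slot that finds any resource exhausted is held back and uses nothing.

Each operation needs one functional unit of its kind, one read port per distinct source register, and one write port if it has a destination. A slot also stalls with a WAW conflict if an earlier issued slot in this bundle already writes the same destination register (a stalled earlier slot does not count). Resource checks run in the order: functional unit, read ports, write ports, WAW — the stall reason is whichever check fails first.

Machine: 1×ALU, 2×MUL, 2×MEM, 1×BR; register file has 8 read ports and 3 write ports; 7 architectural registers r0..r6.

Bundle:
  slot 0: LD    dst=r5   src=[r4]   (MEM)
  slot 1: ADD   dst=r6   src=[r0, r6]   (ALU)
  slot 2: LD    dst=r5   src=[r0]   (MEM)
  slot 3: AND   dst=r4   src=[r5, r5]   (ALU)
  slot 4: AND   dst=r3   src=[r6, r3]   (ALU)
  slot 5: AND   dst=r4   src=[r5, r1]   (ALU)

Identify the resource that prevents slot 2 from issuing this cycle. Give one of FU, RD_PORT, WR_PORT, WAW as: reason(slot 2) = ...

reason(slot 2) = WAW

  0. MEM→r5 ⇒ go  {1A/2Mu/1Ld/1B | 7r 2w}
  1. ALU→r6 ⇒ go  {0A/2Mu/1Ld/1B | 5r 1w}
  2. MEM→r5 ⇒ no(WAW)  {0A/2Mu/1Ld/1B | 5r 1w}
  3. ALU→r4 ⇒ no(FU)  {0A/2Mu/1Ld/1B | 5r 1w}
  4. ALU→r3 ⇒ no(FU)  {0A/2Mu/1Ld/1B | 5r 1w}
  5. ALU→r4 ⇒ no(FU)  {0A/2Mu/1Ld/1B | 5r 1w}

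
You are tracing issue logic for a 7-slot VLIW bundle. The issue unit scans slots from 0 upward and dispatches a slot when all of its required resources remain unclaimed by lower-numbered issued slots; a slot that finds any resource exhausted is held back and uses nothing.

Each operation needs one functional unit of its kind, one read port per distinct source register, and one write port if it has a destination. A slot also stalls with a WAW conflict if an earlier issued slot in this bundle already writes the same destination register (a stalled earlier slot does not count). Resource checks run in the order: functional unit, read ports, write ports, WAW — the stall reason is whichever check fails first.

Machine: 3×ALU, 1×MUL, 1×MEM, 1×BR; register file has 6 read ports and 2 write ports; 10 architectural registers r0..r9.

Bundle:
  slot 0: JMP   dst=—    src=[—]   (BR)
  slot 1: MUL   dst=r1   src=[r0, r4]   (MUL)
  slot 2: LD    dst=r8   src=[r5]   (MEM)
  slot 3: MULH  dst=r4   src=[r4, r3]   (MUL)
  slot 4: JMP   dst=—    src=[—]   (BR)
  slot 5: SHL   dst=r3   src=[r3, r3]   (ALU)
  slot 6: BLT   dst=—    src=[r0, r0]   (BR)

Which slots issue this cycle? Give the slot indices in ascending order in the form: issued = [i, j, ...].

issued = [0, 1, 2]

slot 0 (BR): ISSUE — free A3,Mu1,Ld1,B0 rp6 wp2
slot 1 (MUL): ISSUE — free A3,Mu0,Ld1,B0 rp4 wp1
slot 2 (MEM): ISSUE — free A3,Mu0,Ld0,B0 rp3 wp0
slot 3 (MUL): stall FU — free A3,Mu0,Ld0,B0 rp3 wp0
slot 4 (BR): stall FU — free A3,Mu0,Ld0,B0 rp3 wp0
slot 5 (ALU): stall WR_PORT — free A3,Mu0,Ld0,B0 rp3 wp0
slot 6 (BR): stall FU — free A3,Mu0,Ld0,B0 rp3 wp0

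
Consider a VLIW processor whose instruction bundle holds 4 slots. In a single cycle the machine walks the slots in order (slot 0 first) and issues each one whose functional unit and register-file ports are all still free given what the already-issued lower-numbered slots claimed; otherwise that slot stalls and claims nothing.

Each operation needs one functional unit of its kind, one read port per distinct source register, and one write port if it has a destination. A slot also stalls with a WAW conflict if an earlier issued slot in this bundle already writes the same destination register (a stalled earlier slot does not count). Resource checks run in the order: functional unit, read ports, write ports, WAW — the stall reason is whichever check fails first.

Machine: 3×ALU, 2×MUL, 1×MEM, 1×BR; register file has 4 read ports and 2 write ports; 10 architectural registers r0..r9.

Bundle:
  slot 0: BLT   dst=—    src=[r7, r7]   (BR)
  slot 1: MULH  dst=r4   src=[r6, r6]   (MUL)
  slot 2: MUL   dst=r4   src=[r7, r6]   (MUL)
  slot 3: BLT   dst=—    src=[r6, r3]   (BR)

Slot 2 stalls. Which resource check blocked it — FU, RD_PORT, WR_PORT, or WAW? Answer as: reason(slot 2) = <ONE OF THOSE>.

reason(slot 2) = WAW

#0 BR src=r7,r7 dispatched  <A:3 Mu:2 Ld:1 B:0 rd:3 wr:2>
#1 MUL src=r6,r6 dispatched  <A:3 Mu:1 Ld:1 B:0 rd:2 wr:1>
#2 MUL src=r7,r6 held:WAW  <A:3 Mu:1 Ld:1 B:0 rd:2 wr:1>
#3 BR src=r6,r3 held:FU  <A:3 Mu:1 Ld:1 B:0 rd:2 wr:1>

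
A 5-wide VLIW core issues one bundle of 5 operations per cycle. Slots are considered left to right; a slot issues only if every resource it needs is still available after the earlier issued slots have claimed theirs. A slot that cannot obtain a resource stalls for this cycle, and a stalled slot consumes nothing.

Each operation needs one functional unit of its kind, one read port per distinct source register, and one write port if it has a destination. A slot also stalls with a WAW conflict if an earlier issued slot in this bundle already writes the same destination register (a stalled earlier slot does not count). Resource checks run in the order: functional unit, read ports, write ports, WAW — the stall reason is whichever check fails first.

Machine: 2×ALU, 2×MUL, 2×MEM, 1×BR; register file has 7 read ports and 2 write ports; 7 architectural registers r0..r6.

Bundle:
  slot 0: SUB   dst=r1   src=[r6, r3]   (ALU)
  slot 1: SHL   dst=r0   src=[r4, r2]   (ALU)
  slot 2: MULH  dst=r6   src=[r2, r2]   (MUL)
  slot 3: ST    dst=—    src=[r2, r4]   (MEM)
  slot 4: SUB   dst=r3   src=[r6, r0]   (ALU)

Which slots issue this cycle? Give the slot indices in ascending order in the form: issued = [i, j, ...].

issued = [0, 1, 3]

(0) want 1×ALU +2rd +1wr — yes → AL1|MU2|ME2|BR1|rd5|wr1
(1) want 1×ALU +2rd +1wr — yes → AL0|MU2|ME2|BR1|rd3|wr0
(2) want 1×MUL +1rd +1wr — WR_PORT → AL0|MU2|ME2|BR1|rd3|wr0
(3) want 1×MEM +2rd +0wr — yes → AL0|MU2|ME1|BR1|rd1|wr0
(4) want 1×ALU +2rd +1wr — FU → AL0|MU2|ME1|BR1|rd1|wr0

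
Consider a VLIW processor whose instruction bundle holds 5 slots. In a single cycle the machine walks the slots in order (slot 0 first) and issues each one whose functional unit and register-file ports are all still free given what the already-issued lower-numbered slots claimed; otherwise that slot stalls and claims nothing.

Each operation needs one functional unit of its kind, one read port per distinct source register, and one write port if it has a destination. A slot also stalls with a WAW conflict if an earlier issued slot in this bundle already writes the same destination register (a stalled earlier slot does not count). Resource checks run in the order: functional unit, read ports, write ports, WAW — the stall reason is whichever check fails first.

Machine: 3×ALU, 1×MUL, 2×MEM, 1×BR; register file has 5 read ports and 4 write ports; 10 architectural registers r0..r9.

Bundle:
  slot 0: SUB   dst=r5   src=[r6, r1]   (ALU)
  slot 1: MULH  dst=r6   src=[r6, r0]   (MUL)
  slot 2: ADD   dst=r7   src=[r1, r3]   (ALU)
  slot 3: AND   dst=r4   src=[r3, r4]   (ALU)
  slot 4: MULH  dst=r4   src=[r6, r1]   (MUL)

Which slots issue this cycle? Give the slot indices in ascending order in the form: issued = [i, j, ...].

  0. ALU→r5 ⇒ go  {2A/1Mu/2Ld/1B | 3r 3w}
  1. MUL→r6 ⇒ go  {2A/0Mu/2Ld/1B | 1r 2w}
  2. ALU→r7 ⇒ no(RD_PORT)  {2A/0Mu/2Ld/1B | 1r 2w}
  3. ALU→r4 ⇒ no(RD_PORT)  {2A/0Mu/2Ld/1B | 1r 2w}
  4. MUL→r4 ⇒ no(FU)  {2A/0Mu/2Ld/1B | 1r 2w}

issued = [0, 1]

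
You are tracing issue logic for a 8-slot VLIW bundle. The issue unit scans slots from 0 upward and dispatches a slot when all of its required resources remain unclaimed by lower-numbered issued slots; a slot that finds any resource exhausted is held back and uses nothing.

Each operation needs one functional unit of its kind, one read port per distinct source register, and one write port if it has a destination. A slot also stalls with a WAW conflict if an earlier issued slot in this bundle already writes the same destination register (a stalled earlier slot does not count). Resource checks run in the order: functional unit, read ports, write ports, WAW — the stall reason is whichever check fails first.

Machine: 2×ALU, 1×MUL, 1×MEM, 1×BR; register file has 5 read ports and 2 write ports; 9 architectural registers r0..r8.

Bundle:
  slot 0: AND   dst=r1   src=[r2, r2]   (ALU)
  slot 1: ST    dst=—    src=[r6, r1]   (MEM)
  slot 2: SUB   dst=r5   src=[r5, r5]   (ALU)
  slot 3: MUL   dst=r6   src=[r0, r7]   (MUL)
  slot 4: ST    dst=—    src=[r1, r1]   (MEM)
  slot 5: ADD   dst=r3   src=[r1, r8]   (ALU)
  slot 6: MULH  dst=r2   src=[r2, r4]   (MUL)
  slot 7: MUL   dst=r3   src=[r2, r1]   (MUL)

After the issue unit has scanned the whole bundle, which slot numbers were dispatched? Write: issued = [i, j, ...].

#0 ALU src=r2,r2 dispatched  <A:1 Mu:1 Ld:1 B:1 rd:4 wr:1>
#1 MEM src=r6,r1 dispatched  <A:1 Mu:1 Ld:0 B:1 rd:2 wr:1>
#2 ALU src=r5,r5 dispatched  <A:0 Mu:1 Ld:0 B:1 rd:1 wr:0>
#3 MUL src=r0,r7 held:RD_PORT  <A:0 Mu:1 Ld:0 B:1 rd:1 wr:0>
#4 MEM src=r1,r1 held:FU  <A:0 Mu:1 Ld:0 B:1 rd:1 wr:0>
#5 ALU src=r1,r8 held:FU  <A:0 Mu:1 Ld:0 B:1 rd:1 wr:0>
#6 MUL src=r2,r4 held:RD_PORT  <A:0 Mu:1 Ld:0 B:1 rd:1 wr:0>
#7 MUL src=r2,r1 held:RD_PORT  <A:0 Mu:1 Ld:0 B:1 rd:1 wr:0>

issued = [0, 1, 2]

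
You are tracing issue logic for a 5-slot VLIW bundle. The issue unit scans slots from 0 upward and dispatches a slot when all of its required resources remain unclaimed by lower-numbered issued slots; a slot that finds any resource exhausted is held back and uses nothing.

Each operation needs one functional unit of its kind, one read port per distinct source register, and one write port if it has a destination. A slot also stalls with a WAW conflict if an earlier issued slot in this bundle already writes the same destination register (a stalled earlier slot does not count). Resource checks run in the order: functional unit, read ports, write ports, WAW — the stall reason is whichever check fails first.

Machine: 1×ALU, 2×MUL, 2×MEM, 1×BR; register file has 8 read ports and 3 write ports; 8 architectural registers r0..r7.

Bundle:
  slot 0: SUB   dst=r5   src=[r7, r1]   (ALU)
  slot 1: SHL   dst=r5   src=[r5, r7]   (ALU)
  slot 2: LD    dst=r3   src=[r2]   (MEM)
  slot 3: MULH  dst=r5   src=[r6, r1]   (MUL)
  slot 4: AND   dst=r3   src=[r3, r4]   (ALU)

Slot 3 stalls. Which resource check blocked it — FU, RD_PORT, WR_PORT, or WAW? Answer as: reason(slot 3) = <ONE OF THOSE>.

reason(slot 3) = WAW

  0. ALU→r5 ⇒ go  {0A/2Mu/2Ld/1B | 6r 2w}
  1. ALU→r5 ⇒ no(FU)  {0A/2Mu/2Ld/1B | 6r 2w}
  2. MEM→r3 ⇒ go  {0A/2Mu/1Ld/1B | 5r 1w}
  3. MUL→r5 ⇒ no(WAW)  {0A/2Mu/1Ld/1B | 5r 1w}
  4. ALU→r3 ⇒ no(FU)  {0A/2Mu/1Ld/1B | 5r 1w}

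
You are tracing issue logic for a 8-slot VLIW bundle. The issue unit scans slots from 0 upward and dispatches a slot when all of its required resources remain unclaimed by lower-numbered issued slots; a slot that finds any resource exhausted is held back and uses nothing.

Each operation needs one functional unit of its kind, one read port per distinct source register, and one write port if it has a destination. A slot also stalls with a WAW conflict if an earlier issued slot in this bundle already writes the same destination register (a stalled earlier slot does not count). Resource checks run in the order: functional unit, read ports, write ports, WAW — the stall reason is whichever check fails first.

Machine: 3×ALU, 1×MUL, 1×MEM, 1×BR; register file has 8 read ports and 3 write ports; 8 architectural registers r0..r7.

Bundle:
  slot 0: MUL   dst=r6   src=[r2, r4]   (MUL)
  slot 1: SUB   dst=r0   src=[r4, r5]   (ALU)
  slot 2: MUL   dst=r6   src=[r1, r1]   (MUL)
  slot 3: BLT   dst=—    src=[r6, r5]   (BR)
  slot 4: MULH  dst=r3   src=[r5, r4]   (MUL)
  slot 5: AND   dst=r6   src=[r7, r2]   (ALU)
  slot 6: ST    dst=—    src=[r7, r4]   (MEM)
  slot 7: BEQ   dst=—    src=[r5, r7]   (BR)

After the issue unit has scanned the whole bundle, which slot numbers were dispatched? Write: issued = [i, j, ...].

issued = [0, 1, 3, 6]

slot 0 (MUL): ISSUE — free A3,Mu0,Ld1,B1 rp6 wp2
slot 1 (ALU): ISSUE — free A2,Mu0,Ld1,B1 rp4 wp1
slot 2 (MUL): stall FU — free A2,Mu0,Ld1,B1 rp4 wp1
slot 3 (BR): ISSUE — free A2,Mu0,Ld1,B0 rp2 wp1
slot 4 (MUL): stall FU — free A2,Mu0,Ld1,B0 rp2 wp1
slot 5 (ALU): stall WAW — free A2,Mu0,Ld1,B0 rp2 wp1
slot 6 (MEM): ISSUE — free A2,Mu0,Ld0,B0 rp0 wp1
slot 7 (BR): stall FU — free A2,Mu0,Ld0,B0 rp0 wp1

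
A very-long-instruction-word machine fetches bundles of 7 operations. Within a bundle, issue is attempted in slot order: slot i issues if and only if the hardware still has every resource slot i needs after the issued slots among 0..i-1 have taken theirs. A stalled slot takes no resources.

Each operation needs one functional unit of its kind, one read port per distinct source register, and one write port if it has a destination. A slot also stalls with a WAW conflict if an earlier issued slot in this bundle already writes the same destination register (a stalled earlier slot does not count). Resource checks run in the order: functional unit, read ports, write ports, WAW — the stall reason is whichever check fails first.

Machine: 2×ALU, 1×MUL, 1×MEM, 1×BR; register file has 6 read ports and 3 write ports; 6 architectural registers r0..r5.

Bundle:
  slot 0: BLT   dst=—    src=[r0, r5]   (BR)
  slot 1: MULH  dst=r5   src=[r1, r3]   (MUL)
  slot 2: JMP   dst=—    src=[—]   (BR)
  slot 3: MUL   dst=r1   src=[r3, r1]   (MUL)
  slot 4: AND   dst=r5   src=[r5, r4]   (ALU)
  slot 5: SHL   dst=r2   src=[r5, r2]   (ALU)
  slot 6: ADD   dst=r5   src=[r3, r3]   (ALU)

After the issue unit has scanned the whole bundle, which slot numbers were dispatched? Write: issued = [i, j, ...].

issued = [0, 1, 5]

(0) want 1×BR +2rd +0wr — yes → AL2|MU1|ME1|BR0|rd4|wr3
(1) want 1×MUL +2rd +1wr — yes → AL2|MU0|ME1|BR0|rd2|wr2
(2) want 1×BR +0rd +0wr — FU → AL2|MU0|ME1|BR0|rd2|wr2
(3) want 1×MUL +2rd +1wr — FU → AL2|MU0|ME1|BR0|rd2|wr2
(4) want 1×ALU +2rd +1wr — WAW → AL2|MU0|ME1|BR0|rd2|wr2
(5) want 1×ALU +2rd +1wr — yes → AL1|MU0|ME1|BR0|rd0|wr1
(6) want 1×ALU +1rd +1wr — RD_PORT → AL1|MU0|ME1|BR0|rd0|wr1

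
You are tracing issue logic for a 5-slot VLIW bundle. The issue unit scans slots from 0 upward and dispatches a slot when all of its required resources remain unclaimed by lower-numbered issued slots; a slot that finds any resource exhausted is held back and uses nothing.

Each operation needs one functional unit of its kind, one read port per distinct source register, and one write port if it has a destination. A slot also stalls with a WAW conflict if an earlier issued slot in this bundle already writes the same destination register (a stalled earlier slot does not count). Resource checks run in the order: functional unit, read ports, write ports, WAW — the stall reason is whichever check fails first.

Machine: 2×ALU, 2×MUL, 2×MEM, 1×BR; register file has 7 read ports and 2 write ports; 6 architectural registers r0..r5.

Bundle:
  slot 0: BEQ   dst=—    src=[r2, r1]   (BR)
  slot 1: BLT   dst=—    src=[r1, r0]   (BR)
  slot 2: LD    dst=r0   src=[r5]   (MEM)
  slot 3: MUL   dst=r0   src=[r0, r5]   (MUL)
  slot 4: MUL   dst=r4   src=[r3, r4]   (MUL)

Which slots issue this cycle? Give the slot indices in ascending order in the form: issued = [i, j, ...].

slot 0 (BR): ISSUE — free A2,Mu2,Ld2,B0 rp5 wp2
slot 1 (BR): stall FU — free A2,Mu2,Ld2,B0 rp5 wp2
slot 2 (MEM): ISSUE — free A2,Mu2,Ld1,B0 rp4 wp1
slot 3 (MUL): stall WAW — free A2,Mu2,Ld1,B0 rp4 wp1
slot 4 (MUL): ISSUE — free A2,Mu1,Ld1,B0 rp2 wp0

issued = [0, 2, 4]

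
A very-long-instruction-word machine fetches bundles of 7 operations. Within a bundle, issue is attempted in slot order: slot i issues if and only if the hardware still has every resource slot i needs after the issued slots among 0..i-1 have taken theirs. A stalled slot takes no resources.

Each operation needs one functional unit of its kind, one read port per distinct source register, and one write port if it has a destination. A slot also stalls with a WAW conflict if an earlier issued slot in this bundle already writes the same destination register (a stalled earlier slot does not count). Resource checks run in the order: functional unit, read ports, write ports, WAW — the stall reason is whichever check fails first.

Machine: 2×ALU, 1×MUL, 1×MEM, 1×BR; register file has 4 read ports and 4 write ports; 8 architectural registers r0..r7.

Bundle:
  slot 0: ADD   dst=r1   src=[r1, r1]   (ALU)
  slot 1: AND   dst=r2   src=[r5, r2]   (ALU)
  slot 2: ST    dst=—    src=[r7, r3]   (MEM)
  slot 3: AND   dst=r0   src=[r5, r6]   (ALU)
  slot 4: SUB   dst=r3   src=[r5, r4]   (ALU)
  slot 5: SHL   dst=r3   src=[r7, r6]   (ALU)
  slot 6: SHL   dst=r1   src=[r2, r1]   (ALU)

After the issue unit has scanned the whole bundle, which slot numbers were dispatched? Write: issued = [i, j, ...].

[0] ALU needs rd=1 wr=1: ok; after: ALU=1 MUL=1 MEM=1 BR=1, R=3, W=3
[1] ALU needs rd=2 wr=1: ok; after: ALU=0 MUL=1 MEM=1 BR=1, R=1, W=2
[2] MEM needs rd=2 wr=0: RD_PORT; after: ALU=0 MUL=1 MEM=1 BR=1, R=1, W=2
[3] ALU needs rd=2 wr=1: FU; after: ALU=0 MUL=1 MEM=1 BR=1, R=1, W=2
[4] ALU needs rd=2 wr=1: FU; after: ALU=0 MUL=1 MEM=1 BR=1, R=1, W=2
[5] ALU needs rd=2 wr=1: FU; after: ALU=0 MUL=1 MEM=1 BR=1, R=1, W=2
[6] ALU needs rd=2 wr=1: FU; after: ALU=0 MUL=1 MEM=1 BR=1, R=1, W=2

issued = [0, 1]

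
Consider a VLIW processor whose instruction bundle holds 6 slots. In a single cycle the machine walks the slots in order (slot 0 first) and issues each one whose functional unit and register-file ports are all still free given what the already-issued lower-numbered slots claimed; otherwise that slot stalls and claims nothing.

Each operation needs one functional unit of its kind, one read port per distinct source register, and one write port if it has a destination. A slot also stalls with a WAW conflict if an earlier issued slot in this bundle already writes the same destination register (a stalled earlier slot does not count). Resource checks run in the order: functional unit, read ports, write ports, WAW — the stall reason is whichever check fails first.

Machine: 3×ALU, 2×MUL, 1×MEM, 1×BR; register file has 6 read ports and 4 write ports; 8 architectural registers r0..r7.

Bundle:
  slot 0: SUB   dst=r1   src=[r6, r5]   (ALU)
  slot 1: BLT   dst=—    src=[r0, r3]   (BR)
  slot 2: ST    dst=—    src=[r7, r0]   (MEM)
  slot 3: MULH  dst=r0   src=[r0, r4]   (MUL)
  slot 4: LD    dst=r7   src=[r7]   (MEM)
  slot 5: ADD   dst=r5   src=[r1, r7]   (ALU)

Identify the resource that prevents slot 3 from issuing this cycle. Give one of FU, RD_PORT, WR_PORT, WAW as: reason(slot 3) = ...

reason(slot 3) = RD_PORT

slot 0 (ALU): ISSUE — free A2,Mu2,Ld1,B1 rp4 wp3
slot 1 (BR): ISSUE — free A2,Mu2,Ld1,B0 rp2 wp3
slot 2 (MEM): ISSUE — free A2,Mu2,Ld0,B0 rp0 wp3
slot 3 (MUL): stall RD_PORT — free A2,Mu2,Ld0,B0 rp0 wp3
slot 4 (MEM): stall FU — free A2,Mu2,Ld0,B0 rp0 wp3
slot 5 (ALU): stall RD_PORT — free A2,Mu2,Ld0,B0 rp0 wp3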